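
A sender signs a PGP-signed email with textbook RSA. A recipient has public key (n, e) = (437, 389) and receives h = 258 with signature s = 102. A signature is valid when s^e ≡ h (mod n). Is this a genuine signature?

s^2 ≡ 102^2 = 10404 ≡ 353
s^4 ≡ 353^2 = 124609 ≡ 64
s^8 ≡ 64^2 = 4096 ≡ 163
s^16 ≡ 163^2 = 26569 ≡ 349
s^32 ≡ 349^2 = 121801 ≡ 315
s^64 ≡ 315^2 = 99225 ≡ 26
s^128 ≡ 26^2 = 676 ≡ 239
s^256 ≡ 239^2 = 57121 ≡ 311
389 = 256 + 128 + 4 + 1, so s^389 ≡ 311·239·64·102 ≡ 258 (mod 437)
s^389 mod 437 = 258 matches h.

genuine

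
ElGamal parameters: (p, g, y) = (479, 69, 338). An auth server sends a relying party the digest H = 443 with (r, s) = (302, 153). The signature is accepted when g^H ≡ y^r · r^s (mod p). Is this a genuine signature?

genuine

Left side g^H mod p:
69^2 = 4761 ≡ 450
69^4 ≡ 450^2 = 202500 ≡ 362
69^8 ≡ 362^2 = 131044 ≡ 277
69^16 ≡ 277^2 = 76729 ≡ 89
69^32 ≡ 89^2 = 7921 ≡ 257
69^64 ≡ 257^2 = 66049 ≡ 426
69^128 ≡ 426^2 = 181476 ≡ 414
69^256 ≡ 414^2 = 171396 ≡ 393
443 = 256 + 128 + 32 + 16 + 8 + 2 + 1, so 69^443 ≡ 393·414·257·89·277·450·69 ≡ 147 (mod 479)
Right side y^r · r^s mod p:
338^2 = 114244 ≡ 242
338^4 ≡ 242^2 = 58564 ≡ 126
338^8 ≡ 126^2 = 15876 ≡ 69
338^16 ≡ 69^2 = 4761 ≡ 450
338^32 ≡ 450^2 = 202500 ≡ 362
338^64 ≡ 362^2 = 131044 ≡ 277
338^128 ≡ 277^2 = 76729 ≡ 89
338^256 ≡ 89^2 = 7921 ≡ 257
302 = 256 + 32 + 8 + 4 + 2, so 338^302 ≡ 257·362·69·126·242 ≡ 280 (mod 479)
302^2 = 91204 ≡ 194
302^4 ≡ 194^2 = 37636 ≡ 274
302^8 ≡ 274^2 = 75076 ≡ 352
302^16 ≡ 352^2 = 123904 ≡ 322
302^32 ≡ 322^2 = 103684 ≡ 220
302^64 ≡ 220^2 = 48400 ≡ 21
302^128 ≡ 21^2 = 441
153 = 128 + 16 + 8 + 1, so 302^153 ≡ 441·322·352·302 ≡ 252 (mod 479)
280·252 = 70560 ≡ 147 (mod 479)
147 ≡ 147 (mod 479), so the signature is genuine.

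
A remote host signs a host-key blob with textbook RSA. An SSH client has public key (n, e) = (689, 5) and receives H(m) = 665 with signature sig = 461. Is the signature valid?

Squares mod 689: sig^1≡461, sig^2≡309, sig^4≡399
5 = 4 + 1, so sig^5 ≡ 399·461 ≡ 665 (mod 689)
Since 665 equals the digest 665, verification succeeds.

valid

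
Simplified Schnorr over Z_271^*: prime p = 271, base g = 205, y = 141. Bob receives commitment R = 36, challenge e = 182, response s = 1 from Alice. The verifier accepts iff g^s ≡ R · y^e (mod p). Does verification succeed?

fails

g^s mod p:
205^1 mod 271 = 205
R · y^e mod p:
141^2 = 19881 ≡ 98
141^4 ≡ 98^2 = 9604 ≡ 119
141^8 ≡ 119^2 = 14161 ≡ 69
141^16 ≡ 69^2 = 4761 ≡ 154
141^32 ≡ 154^2 = 23716 ≡ 139
141^64 ≡ 139^2 = 19321 ≡ 80
141^128 ≡ 80^2 = 6400 ≡ 167
182 = 128 + 32 + 16 + 4 + 2, so 141^182 ≡ 167·139·154·119·98 ≡ 98 (mod 271)
36·98 = 3528 ≡ 5 (mod 271)
205 ≠ 5; the check fails.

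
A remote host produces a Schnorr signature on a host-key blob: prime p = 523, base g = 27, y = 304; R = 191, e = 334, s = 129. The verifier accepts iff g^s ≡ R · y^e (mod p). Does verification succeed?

g^s mod p:
27^2 = 729 ≡ 206
27^4 ≡ 206^2 = 42436 ≡ 73
27^8 ≡ 73^2 = 5329 ≡ 99
27^16 ≡ 99^2 = 9801 ≡ 387
27^32 ≡ 387^2 = 149769 ≡ 191
27^64 ≡ 191^2 = 36481 ≡ 394
27^128 ≡ 394^2 = 155236 ≡ 428
129 = 128 + 1, so 27^129 ≡ 428·27 ≡ 50 (mod 523)
R · y^e mod p:
304^2 = 92416 ≡ 368
304^4 ≡ 368^2 = 135424 ≡ 490
304^8 ≡ 490^2 = 240100 ≡ 43
304^16 ≡ 43^2 = 1849 ≡ 280
304^32 ≡ 280^2 = 78400 ≡ 473
304^64 ≡ 473^2 = 223729 ≡ 408
304^128 ≡ 408^2 = 166464 ≡ 150
304^256 ≡ 150^2 = 22500 ≡ 11
334 = 256 + 64 + 8 + 4 + 2, so 304^334 ≡ 11·408·43·490·368 ≡ 345 (mod 523)
191·345 = 65895 ≡ 520 (mod 523)
50 ≠ 520; the check fails.

fails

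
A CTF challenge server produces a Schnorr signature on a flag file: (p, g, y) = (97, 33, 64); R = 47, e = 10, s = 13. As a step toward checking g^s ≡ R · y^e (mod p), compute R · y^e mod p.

64^2 = 4096 ≡ 22
64^4 ≡ 22^2 = 484 ≡ 96
64^8 ≡ 96^2 = 9216 ≡ 1
10 = 8 + 2, so 64^10 ≡ 1·22 ≡ 22 (mod 97)
R · y^e ≡ 47·22 = 1034 ≡ 64 (mod 97)

64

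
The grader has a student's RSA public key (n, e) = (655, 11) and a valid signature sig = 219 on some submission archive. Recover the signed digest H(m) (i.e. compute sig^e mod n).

sig^2 ≡ 219^2 = 47961 ≡ 146
sig^4 ≡ 146^2 = 21316 ≡ 356
sig^8 ≡ 356^2 = 126736 ≡ 321
11 = 8 + 2 + 1, so sig^11 ≡ 321·146·219 ≡ 459 (mod 655)

459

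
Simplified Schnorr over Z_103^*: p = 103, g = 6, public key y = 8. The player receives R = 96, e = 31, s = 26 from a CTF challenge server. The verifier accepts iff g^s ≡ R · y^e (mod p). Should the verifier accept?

reject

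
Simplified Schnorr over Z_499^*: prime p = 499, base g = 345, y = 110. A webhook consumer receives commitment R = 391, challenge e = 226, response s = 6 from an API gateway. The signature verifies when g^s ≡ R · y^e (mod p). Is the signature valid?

valid

g^s mod p:
Squares mod 499: 345^1≡345, 345^2≡263, 345^4≡307
6 = 4 + 2, so 345^6 ≡ 307·263 ≡ 402 (mod 499)
R · y^e mod p:
Squares mod 499: 110^1≡110, 110^2≡124, 110^4≡406, 110^8≡166, 110^16≡111, 110^32≡345, 110^64≡263, 110^128≡307
226 = 128 + 64 + 32 + 2, so 110^226 ≡ 307·263·345·124 ≡ 24 (mod 499)
391·24 = 9384 ≡ 402 (mod 499)
402 ≡ 402 (mod 499); signature holds.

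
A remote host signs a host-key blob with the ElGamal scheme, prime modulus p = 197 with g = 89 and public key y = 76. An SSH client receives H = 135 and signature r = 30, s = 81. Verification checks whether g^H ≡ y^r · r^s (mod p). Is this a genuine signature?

Left side g^H mod p:
Squares mod 197: 89^1≡89, 89^2≡41, 89^4≡105, 89^8≡190, 89^16≡49, 89^32≡37, 89^64≡187, 89^128≡100
135 = 128 + 4 + 2 + 1, so 89^135 ≡ 100·105·41·89 ≡ 167 (mod 197)
Right side y^r · r^s mod p:
Squares mod 197: 76^1≡76, 76^2≡63, 76^4≡29, 76^8≡53, 76^16≡51
30 = 16 + 8 + 4 + 2, so 76^30 ≡ 51·53·29·63 ≡ 182 (mod 197)
Squares mod 197: 30^1≡30, 30^2≡112, 30^4≡133, 30^8≡156, 30^16≡105, 30^32≡190, 30^64≡49
81 = 64 + 16 + 1, so 30^81 ≡ 49·105·30 ≡ 99 (mod 197)
182·99 = 18018 ≡ 91 (mod 197)
167 ≠ 91, so verification fails.

forged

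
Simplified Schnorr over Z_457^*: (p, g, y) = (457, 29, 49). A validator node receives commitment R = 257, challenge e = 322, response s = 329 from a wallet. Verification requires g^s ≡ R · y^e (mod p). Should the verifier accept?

accept

g^s mod p:
29^2 = 841 ≡ 384
29^4 ≡ 384^2 = 147456 ≡ 302
29^8 ≡ 302^2 = 91204 ≡ 261
29^16 ≡ 261^2 = 68121 ≡ 28
29^32 ≡ 28^2 = 784 ≡ 327
29^64 ≡ 327^2 = 106929 ≡ 448
29^128 ≡ 448^2 = 200704 ≡ 81
29^256 ≡ 81^2 = 6561 ≡ 163
329 = 256 + 64 + 8 + 1, so 29^329 ≡ 163·448·261·29 ≡ 6 (mod 457)
R · y^e mod p:
49^2 = 2401 ≡ 116
49^4 ≡ 116^2 = 13456 ≡ 203
49^8 ≡ 203^2 = 41209 ≡ 79
49^16 ≡ 79^2 = 6241 ≡ 300
49^32 ≡ 300^2 = 90000 ≡ 428
49^64 ≡ 428^2 = 183184 ≡ 384
49^128 ≡ 384^2 = 147456 ≡ 302
49^256 ≡ 302^2 = 91204 ≡ 261
322 = 256 + 64 + 2, so 49^322 ≡ 261·384·116 ≡ 361 (mod 457)
257·361 = 92777 ≡ 6 (mod 457)
6 ≡ 6 (mod 457); signature holds.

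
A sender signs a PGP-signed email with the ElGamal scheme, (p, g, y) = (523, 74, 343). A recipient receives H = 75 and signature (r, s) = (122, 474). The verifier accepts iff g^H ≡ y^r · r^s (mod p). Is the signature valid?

invalid

Left side g^H mod p:
74^2 = 5476 ≡ 246
74^4 ≡ 246^2 = 60516 ≡ 371
74^8 ≡ 371^2 = 137641 ≡ 92
74^16 ≡ 92^2 = 8464 ≡ 96
74^32 ≡ 96^2 = 9216 ≡ 325
74^64 ≡ 325^2 = 105625 ≡ 502
75 = 64 + 8 + 2 + 1, so 74^75 ≡ 502·92·246·74 ≡ 53 (mod 523)
Right side y^r · r^s mod p:
343^2 = 117649 ≡ 497
343^4 ≡ 497^2 = 247009 ≡ 153
343^8 ≡ 153^2 = 23409 ≡ 397
343^16 ≡ 397^2 = 157609 ≡ 186
343^32 ≡ 186^2 = 34596 ≡ 78
343^64 ≡ 78^2 = 6084 ≡ 331
122 = 64 + 32 + 16 + 8 + 2, so 343^122 ≡ 331·78·186·397·497 ≡ 509 (mod 523)
122^2 = 14884 ≡ 240
122^4 ≡ 240^2 = 57600 ≡ 70
122^8 ≡ 70^2 = 4900 ≡ 193
122^16 ≡ 193^2 = 37249 ≡ 116
122^32 ≡ 116^2 = 13456 ≡ 381
122^64 ≡ 381^2 = 145161 ≡ 290
122^128 ≡ 290^2 = 84100 ≡ 420
122^256 ≡ 420^2 = 176400 ≡ 149
474 = 256 + 128 + 64 + 16 + 8 + 2, so 122^474 ≡ 149·420·290·116·193·240 ≡ 105 (mod 523)
509·105 = 53445 ≡ 99 (mod 523)
53 ≠ 99, so verification fails.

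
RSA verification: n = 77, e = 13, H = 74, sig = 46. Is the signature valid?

valid

sig^2 ≡ 46^2 = 2116 ≡ 37
sig^4 ≡ 37^2 = 1369 ≡ 60
sig^8 ≡ 60^2 = 3600 ≡ 58
13 = 8 + 4 + 1, so sig^13 ≡ 58·60·46 ≡ 74 (mod 77)
sig^13 mod 77 = 74 matches H.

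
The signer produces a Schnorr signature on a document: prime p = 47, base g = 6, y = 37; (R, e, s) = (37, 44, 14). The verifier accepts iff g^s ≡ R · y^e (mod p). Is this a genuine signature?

g^s mod p:
6^2 = 36
6^4 ≡ 36^2 = 1296 ≡ 27
6^8 ≡ 27^2 = 729 ≡ 24
14 = 8 + 4 + 2, so 6^14 ≡ 24·27·36 ≡ 16 (mod 47)
R · y^e mod p:
37^2 = 1369 ≡ 6
37^4 ≡ 6^2 = 36
37^8 ≡ 36^2 = 1296 ≡ 27
37^16 ≡ 27^2 = 729 ≡ 24
37^32 ≡ 24^2 = 576 ≡ 12
44 = 32 + 8 + 4, so 37^44 ≡ 12·27·36 ≡ 8 (mod 47)
37·8 = 296 ≡ 14 (mod 47)
16 ≠ 14; the check fails.

forged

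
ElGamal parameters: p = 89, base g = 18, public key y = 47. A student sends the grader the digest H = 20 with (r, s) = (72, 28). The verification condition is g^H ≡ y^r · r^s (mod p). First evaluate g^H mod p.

18^2 = 324 ≡ 57
18^4 ≡ 57^2 = 3249 ≡ 45
18^8 ≡ 45^2 = 2025 ≡ 67
18^16 ≡ 67^2 = 4489 ≡ 39
20 = 16 + 4, so 18^20 ≡ 39·45 ≡ 64 (mod 89)

64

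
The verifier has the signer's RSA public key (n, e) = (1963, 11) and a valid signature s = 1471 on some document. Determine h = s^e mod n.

7

s^11 mod 1963 = 7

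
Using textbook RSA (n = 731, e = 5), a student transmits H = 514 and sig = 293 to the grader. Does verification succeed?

sig^2 ≡ 293^2 = 85849 ≡ 322
sig^4 ≡ 322^2 = 103684 ≡ 613
5 = 4 + 1, so sig^5 ≡ 613·293 ≡ 514 (mod 731)
514 = H, so the signature checks out.

passes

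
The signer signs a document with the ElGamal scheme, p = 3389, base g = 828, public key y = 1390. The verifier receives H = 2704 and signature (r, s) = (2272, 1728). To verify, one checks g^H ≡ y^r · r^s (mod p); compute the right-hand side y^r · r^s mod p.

Squares mod 3389: 1390^1≡1390, 1390^2≡370, 1390^4≡1340, 1390^8≡2819, 1390^16≡2945, 1390^32≡574, 1390^64≡743, 1390^128≡3031, 1390^256≡2771, 1390^512≡2356, 1390^1024≡2943, 1390^2048≡2354
2272 = 2048 + 128 + 64 + 32, so 1390^2272 ≡ 2354·3031·743·574 ≡ 2614 (mod 3389)
Squares mod 3389: 2272^1≡2272, 2272^2≡537, 2272^4≡304, 2272^8≡913, 2272^16≡3264, 2272^32≡2069, 2272^64≡454, 2272^128≡2776, 2272^256≡2979, 2272^512≡2039, 2272^1024≡2607
1728 = 1024 + 512 + 128 + 64, so 2272^1728 ≡ 2607·2039·2776·454 ≡ 2850 (mod 3389)
y^r · r^s ≡ 2614·2850 = 7449900 ≡ 878 (mod 3389)

878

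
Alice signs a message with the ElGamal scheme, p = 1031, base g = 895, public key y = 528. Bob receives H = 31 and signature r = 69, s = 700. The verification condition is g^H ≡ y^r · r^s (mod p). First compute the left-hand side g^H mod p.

702

Squares mod 1031: 895^1≡895, 895^2≡969, 895^4≡751, 895^8≡44, 895^16≡905
31 = 16 + 8 + 4 + 2 + 1, so 895^31 ≡ 905·44·751·969·895 ≡ 702 (mod 1031)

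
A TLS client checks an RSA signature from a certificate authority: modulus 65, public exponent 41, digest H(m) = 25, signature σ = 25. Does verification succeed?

passes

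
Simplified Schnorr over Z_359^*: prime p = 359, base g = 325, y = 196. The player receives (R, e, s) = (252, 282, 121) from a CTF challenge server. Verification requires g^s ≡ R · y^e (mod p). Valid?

g^s mod p:
Squares mod 359: 325^1≡325, 325^2≡79, 325^4≡138, 325^8≡17, 325^16≡289, 325^32≡233, 325^64≡80
121 = 64 + 32 + 16 + 8 + 1, so 325^121 ≡ 80·233·289·17·325 ≡ 124 (mod 359)
R · y^e mod p:
Squares mod 359: 196^1≡196, 196^2≡3, 196^4≡9, 196^8≡81, 196^16≡99, 196^32≡108, 196^64≡176, 196^128≡102, 196^256≡352
282 = 256 + 16 + 8 + 2, so 196^282 ≡ 352·99·81·3 ≡ 331 (mod 359)
252·331 = 83412 ≡ 124 (mod 359)
124 ≡ 124 (mod 359); signature holds.

yes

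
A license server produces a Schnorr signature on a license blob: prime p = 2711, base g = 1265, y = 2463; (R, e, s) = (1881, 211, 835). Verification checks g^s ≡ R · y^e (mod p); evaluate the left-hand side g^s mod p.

1622

1265^835 mod 2711 = 1622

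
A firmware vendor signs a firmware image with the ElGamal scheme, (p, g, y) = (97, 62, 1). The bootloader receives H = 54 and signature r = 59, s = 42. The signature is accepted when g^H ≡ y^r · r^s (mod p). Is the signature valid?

invalid

Left side g^H mod p:
62^2 = 3844 ≡ 61
62^4 ≡ 61^2 = 3721 ≡ 35
62^8 ≡ 35^2 = 1225 ≡ 61
62^16 ≡ 61^2 = 3721 ≡ 35
62^32 ≡ 35^2 = 1225 ≡ 61
54 = 32 + 16 + 4 + 2, so 62^54 ≡ 61·35·35·61 ≡ 1 (mod 97)
Right side y^r · r^s mod p:
1^2 = 1
1^4 ≡ 1^2 = 1
1^8 ≡ 1^2 = 1
1^16 ≡ 1^2 = 1
1^32 ≡ 1^2 = 1
59 = 32 + 16 + 8 + 2 + 1, so 1^59 ≡ 1·1·1·1·1 ≡ 1 (mod 97)
59^2 = 3481 ≡ 86
59^4 ≡ 86^2 = 7396 ≡ 24
59^8 ≡ 24^2 = 576 ≡ 91
59^16 ≡ 91^2 = 8281 ≡ 36
59^32 ≡ 36^2 = 1296 ≡ 35
42 = 32 + 8 + 2, so 59^42 ≡ 35·91·86 ≡ 79 (mod 97)
1·79 = 79 ≡ 79 (mod 97)
1 ≠ 79, so verification fails.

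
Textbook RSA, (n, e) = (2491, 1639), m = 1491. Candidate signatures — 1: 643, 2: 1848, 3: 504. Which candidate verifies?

1

Candidate 1: Squares mod 2491: 643^1≡643, 643^2≡2434, 643^4≡758, 643^8≡1634, 643^16≡2095, 643^32≡2374, 643^64≡1234, 643^128≡755, 643^256≡2077, 643^512≡2008, 643^1024≡1626; 1639 = 1024 + 512 + 64 + 32 + 4 + 2 + 1, so 643^1639 ≡ 1626·2008·1234·2374·758·2434·643 ≡ 1491 (mod 2491)
  → matches m = 1491
Candidate 2: Squares mod 2491: 1848^1≡1848, 1848^2≡2434, 1848^4≡758, 1848^8≡1634, 1848^16≡2095, 1848^32≡2374, 1848^64≡1234, 1848^128≡755, 1848^256≡2077, 1848^512≡2008, 1848^1024≡1626; 1639 = 1024 + 512 + 64 + 32 + 4 + 2 + 1, so 1848^1639 ≡ 1626·2008·1234·2374·758·2434·1848 ≡ 1000 (mod 2491)
Candidate 3: Squares mod 2491: 504^1≡504, 504^2≡2425, 504^4≡1865, 504^8≡789, 504^16≡2262, 504^32≡130, 504^64≡1954, 504^128≡1904, 504^256≡811, 504^512≡97, 504^1024≡1936; 1639 = 1024 + 512 + 64 + 32 + 4 + 2 + 1, so 504^1639 ≡ 1936·97·1954·130·1865·2425·504 ≡ 238 (mod 2491)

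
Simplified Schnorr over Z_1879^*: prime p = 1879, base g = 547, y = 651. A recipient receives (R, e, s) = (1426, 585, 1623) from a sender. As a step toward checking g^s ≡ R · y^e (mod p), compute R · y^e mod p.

1163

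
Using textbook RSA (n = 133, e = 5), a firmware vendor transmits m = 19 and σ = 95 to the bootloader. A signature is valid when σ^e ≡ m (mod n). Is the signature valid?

σ^2 ≡ 95^2 = 9025 ≡ 114
σ^4 ≡ 114^2 = 12996 ≡ 95
5 = 4 + 1, so σ^5 ≡ 95·95 ≡ 114 (mod 133)
The recovered value 114 does not match the digest 19.

invalid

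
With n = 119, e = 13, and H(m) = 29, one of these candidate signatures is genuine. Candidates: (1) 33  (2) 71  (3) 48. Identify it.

2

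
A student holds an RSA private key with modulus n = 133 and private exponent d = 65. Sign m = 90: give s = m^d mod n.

Squares mod 133: m^1≡90, m^2≡120, m^4≡36, m^8≡99, m^16≡92, m^32≡85, m^64≡43
65 = 64 + 1, so m^65 ≡ 43·90 ≡ 13 (mod 133)

13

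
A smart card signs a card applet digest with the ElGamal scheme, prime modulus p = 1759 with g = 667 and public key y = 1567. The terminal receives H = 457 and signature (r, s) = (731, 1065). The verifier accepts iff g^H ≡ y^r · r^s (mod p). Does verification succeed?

fails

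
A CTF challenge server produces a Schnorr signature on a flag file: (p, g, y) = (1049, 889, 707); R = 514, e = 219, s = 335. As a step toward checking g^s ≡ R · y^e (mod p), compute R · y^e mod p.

707^2 = 499849 ≡ 525
707^4 ≡ 525^2 = 275625 ≡ 787
707^8 ≡ 787^2 = 619369 ≡ 459
707^16 ≡ 459^2 = 210681 ≡ 881
707^32 ≡ 881^2 = 776161 ≡ 950
707^64 ≡ 950^2 = 902500 ≡ 360
707^128 ≡ 360^2 = 129600 ≡ 573
219 = 128 + 64 + 16 + 8 + 2 + 1, so 707^219 ≡ 573·360·881·459·525·707 ≡ 65 (mod 1049)
R · y^e ≡ 514·65 = 33410 ≡ 891 (mod 1049)

891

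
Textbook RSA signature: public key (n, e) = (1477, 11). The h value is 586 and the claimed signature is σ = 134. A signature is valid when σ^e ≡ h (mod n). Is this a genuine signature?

σ^2 ≡ 134^2 = 17956 ≡ 232
σ^4 ≡ 232^2 = 53824 ≡ 652
σ^8 ≡ 652^2 = 425104 ≡ 1205
11 = 8 + 2 + 1, so σ^11 ≡ 1205·232·134 ≡ 1366 (mod 1477)
σ^11 mod 1477 = 1366, but h = 586.

forged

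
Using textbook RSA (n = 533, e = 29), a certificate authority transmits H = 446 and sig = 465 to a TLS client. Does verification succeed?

sig^2 ≡ 465^2 = 216225 ≡ 360
sig^4 ≡ 360^2 = 129600 ≡ 81
sig^8 ≡ 81^2 = 6561 ≡ 165
sig^16 ≡ 165^2 = 27225 ≡ 42
29 = 16 + 8 + 4 + 1, so sig^29 ≡ 42·165·81·465 ≡ 355 (mod 533)
sig^29 mod 533 = 355, but H = 446.

fails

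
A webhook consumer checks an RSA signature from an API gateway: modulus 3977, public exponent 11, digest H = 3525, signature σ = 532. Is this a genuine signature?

genuine

Squares mod 3977: σ^1≡532, σ^2≡657, σ^4≡2133, σ^8≡1
11 = 8 + 2 + 1, so σ^11 ≡ 1·657·532 ≡ 3525 (mod 3977)
σ^11 mod 3977 = 3525 matches H.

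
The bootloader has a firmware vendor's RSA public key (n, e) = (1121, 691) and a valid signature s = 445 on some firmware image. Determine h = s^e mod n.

692

s^691 mod 1121 = 692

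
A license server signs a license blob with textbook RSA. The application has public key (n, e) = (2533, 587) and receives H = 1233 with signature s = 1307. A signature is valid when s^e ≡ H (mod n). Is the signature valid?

s^2 ≡ 1307^2 = 1708249 ≡ 1007
s^4 ≡ 1007^2 = 1014049 ≡ 849
s^8 ≡ 849^2 = 720801 ≡ 1429
s^16 ≡ 1429^2 = 2042041 ≡ 443
s^32 ≡ 443^2 = 196249 ≡ 1208
s^64 ≡ 1208^2 = 1459264 ≡ 256
s^128 ≡ 256^2 = 65536 ≡ 2211
s^256 ≡ 2211^2 = 4888521 ≡ 2364
s^512 ≡ 2364^2 = 5588496 ≡ 698
587 = 512 + 64 + 8 + 2 + 1, so s^587 ≡ 698·256·1429·1007·1307 ≡ 1233 (mod 2533)
1233 = H, so the signature checks out.

valid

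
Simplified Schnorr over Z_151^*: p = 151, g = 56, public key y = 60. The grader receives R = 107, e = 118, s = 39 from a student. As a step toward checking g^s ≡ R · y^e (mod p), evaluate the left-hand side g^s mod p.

56^2 = 3136 ≡ 116
56^4 ≡ 116^2 = 13456 ≡ 17
56^8 ≡ 17^2 = 289 ≡ 138
56^16 ≡ 138^2 = 19044 ≡ 18
56^32 ≡ 18^2 = 324 ≡ 22
39 = 32 + 4 + 2 + 1, so 56^39 ≡ 22·17·116·56 ≡ 65 (mod 151)

65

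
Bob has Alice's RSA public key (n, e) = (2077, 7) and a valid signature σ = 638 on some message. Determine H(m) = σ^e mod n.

71

σ^7 mod 2077 = 71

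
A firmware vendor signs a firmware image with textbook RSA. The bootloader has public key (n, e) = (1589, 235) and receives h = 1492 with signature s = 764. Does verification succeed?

passes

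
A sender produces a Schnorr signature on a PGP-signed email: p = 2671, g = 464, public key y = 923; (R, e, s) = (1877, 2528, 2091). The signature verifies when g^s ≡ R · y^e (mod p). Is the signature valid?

g^s mod p:
464^2 = 215296 ≡ 1616
464^4 ≡ 1616^2 = 2611456 ≡ 1889
464^8 ≡ 1889^2 = 3568321 ≡ 2536
464^16 ≡ 2536^2 = 6431296 ≡ 2199
464^32 ≡ 2199^2 = 4835601 ≡ 1091
464^64 ≡ 1091^2 = 1190281 ≡ 1686
464^128 ≡ 1686^2 = 2842596 ≡ 652
464^256 ≡ 652^2 = 425104 ≡ 415
464^512 ≡ 415^2 = 172225 ≡ 1281
464^1024 ≡ 1281^2 = 1640961 ≡ 967
464^2048 ≡ 967^2 = 935089 ≡ 239
2091 = 2048 + 32 + 8 + 2 + 1, so 464^2091 ≡ 239·1091·2536·1616·464 ≡ 1691 (mod 2671)
R · y^e mod p:
923^2 = 851929 ≡ 2551
923^4 ≡ 2551^2 = 6507601 ≡ 1045
923^8 ≡ 1045^2 = 1092025 ≡ 2257
923^16 ≡ 2257^2 = 5094049 ≡ 452
923^32 ≡ 452^2 = 204304 ≡ 1308
923^64 ≡ 1308^2 = 1710864 ≡ 1424
923^128 ≡ 1424^2 = 2027776 ≡ 487
923^256 ≡ 487^2 = 237169 ≡ 2121
923^512 ≡ 2121^2 = 4498641 ≡ 677
923^1024 ≡ 677^2 = 458329 ≡ 1588
923^2048 ≡ 1588^2 = 2521744 ≡ 320
2528 = 2048 + 256 + 128 + 64 + 32, so 923^2528 ≡ 320·2121·487·1424·1308 ≡ 378 (mod 2671)
1877·378 = 709506 ≡ 1691 (mod 2671)
1691 ≡ 1691 (mod 2671); signature holds.

valid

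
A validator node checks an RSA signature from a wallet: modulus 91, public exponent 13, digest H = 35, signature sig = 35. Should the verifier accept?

accept

sig^13 mod 91 = 35
sig^13 mod 91 = 35 matches H.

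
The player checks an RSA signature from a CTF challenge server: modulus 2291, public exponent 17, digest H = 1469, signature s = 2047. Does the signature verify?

Squares mod 2291: s^1≡2047, s^2≡2261, s^4≡900, s^8≡1277, s^16≡1828
17 = 16 + 1, so s^17 ≡ 1828·2047 ≡ 713 (mod 2291)
The recovered value 713 does not match the digest 1469.

does not verify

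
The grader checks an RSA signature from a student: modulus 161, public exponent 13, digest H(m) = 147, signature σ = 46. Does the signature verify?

does not verify

σ^2 ≡ 46^2 = 2116 ≡ 23
σ^4 ≡ 23^2 = 529 ≡ 46
σ^8 ≡ 46^2 = 2116 ≡ 23
13 = 8 + 4 + 1, so σ^13 ≡ 23·46·46 ≡ 46 (mod 161)
The recovered value 46 does not match the digest 147.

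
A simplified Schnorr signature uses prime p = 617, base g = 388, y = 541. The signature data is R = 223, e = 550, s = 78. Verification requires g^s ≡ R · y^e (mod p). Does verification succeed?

g^s mod p:
388^2 = 150544 ≡ 613
388^4 ≡ 613^2 = 375769 ≡ 16
388^8 ≡ 16^2 = 256
388^16 ≡ 256^2 = 65536 ≡ 134
388^32 ≡ 134^2 = 17956 ≡ 63
388^64 ≡ 63^2 = 3969 ≡ 267
78 = 64 + 8 + 4 + 2, so 388^78 ≡ 267·256·16·613 ≡ 2 (mod 617)
R · y^e mod p:
541^2 = 292681 ≡ 223
541^4 ≡ 223^2 = 49729 ≡ 369
541^8 ≡ 369^2 = 136161 ≡ 421
541^16 ≡ 421^2 = 177241 ≡ 162
541^32 ≡ 162^2 = 26244 ≡ 330
541^64 ≡ 330^2 = 108900 ≡ 308
541^128 ≡ 308^2 = 94864 ≡ 463
541^256 ≡ 463^2 = 214369 ≡ 270
541^512 ≡ 270^2 = 72900 ≡ 94
550 = 512 + 32 + 4 + 2, so 541^550 ≡ 94·330·369·223 ≡ 166 (mod 617)
223·166 = 37018 ≡ 615 (mod 617)
2 ≠ 615; the check fails.

fails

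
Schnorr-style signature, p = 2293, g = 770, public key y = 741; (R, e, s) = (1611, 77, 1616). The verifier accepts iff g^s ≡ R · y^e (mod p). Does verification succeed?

g^s mod p:
Squares mod 2293: 770^1≡770, 770^2≡1306, 770^4≡1937, 770^8≡621, 770^16≡417, 770^32≡1914, 770^64≡1475, 770^128≡1861, 770^256≡891, 770^512≡503, 770^1024≡779
1616 = 1024 + 512 + 64 + 16, so 770^1616 ≡ 779·503·1475·417 ≡ 186 (mod 2293)
R · y^e mod p:
Squares mod 2293: 741^1≡741, 741^2≡1054, 741^4≡1104, 741^8≡1233, 741^16≡30, 741^32≡900, 741^64≡571
77 = 64 + 8 + 4 + 1, so 741^77 ≡ 571·1233·1104·741 ≡ 1042 (mod 2293)
1611·1042 = 1678662 ≡ 186 (mod 2293)
186 ≡ 186 (mod 2293); signature holds.

passes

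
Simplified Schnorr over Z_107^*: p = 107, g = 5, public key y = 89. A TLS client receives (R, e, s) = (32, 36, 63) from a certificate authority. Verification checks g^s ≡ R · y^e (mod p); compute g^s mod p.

51

Squares mod 107: 5^1≡5, 5^2≡25, 5^4≡90, 5^8≡75, 5^16≡61, 5^32≡83
63 = 32 + 16 + 8 + 4 + 2 + 1, so 5^63 ≡ 83·61·75·90·25·5 ≡ 51 (mod 107)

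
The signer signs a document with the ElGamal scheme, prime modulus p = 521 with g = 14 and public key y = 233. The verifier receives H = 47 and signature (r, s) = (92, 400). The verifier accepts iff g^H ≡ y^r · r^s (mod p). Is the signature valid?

Left side g^H mod p:
14^2 = 196
14^4 ≡ 196^2 = 38416 ≡ 383
14^8 ≡ 383^2 = 146689 ≡ 288
14^16 ≡ 288^2 = 82944 ≡ 105
14^32 ≡ 105^2 = 11025 ≡ 84
47 = 32 + 8 + 4 + 2 + 1, so 14^47 ≡ 84·288·383·196·14 ≡ 109 (mod 521)
Right side y^r · r^s mod p:
233^2 = 54289 ≡ 105
233^4 ≡ 105^2 = 11025 ≡ 84
233^8 ≡ 84^2 = 7056 ≡ 283
233^16 ≡ 283^2 = 80089 ≡ 376
233^32 ≡ 376^2 = 141376 ≡ 185
233^64 ≡ 185^2 = 34225 ≡ 360
92 = 64 + 16 + 8 + 4, so 233^92 ≡ 360·376·283·84 ≡ 123 (mod 521)
92^2 = 8464 ≡ 128
92^4 ≡ 128^2 = 16384 ≡ 233
92^8 ≡ 233^2 = 54289 ≡ 105
92^16 ≡ 105^2 = 11025 ≡ 84
92^32 ≡ 84^2 = 7056 ≡ 283
92^64 ≡ 283^2 = 80089 ≡ 376
92^128 ≡ 376^2 = 141376 ≡ 185
92^256 ≡ 185^2 = 34225 ≡ 360
400 = 256 + 128 + 16, so 92^400 ≡ 360·185·84 ≡ 423 (mod 521)
123·423 = 52029 ≡ 450 (mod 521)
109 ≠ 450, so verification fails.

invalid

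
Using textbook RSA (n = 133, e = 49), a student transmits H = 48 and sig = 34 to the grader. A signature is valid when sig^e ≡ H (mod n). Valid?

sig^2 ≡ 34^2 = 1156 ≡ 92
sig^4 ≡ 92^2 = 8464 ≡ 85
sig^8 ≡ 85^2 = 7225 ≡ 43
sig^16 ≡ 43^2 = 1849 ≡ 120
sig^32 ≡ 120^2 = 14400 ≡ 36
49 = 32 + 16 + 1, so sig^49 ≡ 36·120·34 ≡ 48 (mod 133)
48 = H, so the signature checks out.

yes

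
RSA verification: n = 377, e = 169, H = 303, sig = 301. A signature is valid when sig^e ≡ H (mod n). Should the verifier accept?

reject

Squares mod 377: sig^1≡301, sig^2≡121, sig^4≡315, sig^8≡74, sig^16≡198, sig^32≡373, sig^64≡16, sig^128≡256
169 = 128 + 32 + 8 + 1, so sig^169 ≡ 256·373·74·301 ≡ 301 (mod 377)
sig^169 mod 377 = 301, but H = 303.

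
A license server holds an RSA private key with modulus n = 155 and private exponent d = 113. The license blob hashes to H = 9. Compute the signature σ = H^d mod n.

Squares mod 155: H^1≡9, H^2≡81, H^4≡51, H^8≡121, H^16≡71, H^32≡81, H^64≡51
113 = 64 + 32 + 16 + 1, so H^113 ≡ 51·81·71·9 ≡ 59 (mod 155)

59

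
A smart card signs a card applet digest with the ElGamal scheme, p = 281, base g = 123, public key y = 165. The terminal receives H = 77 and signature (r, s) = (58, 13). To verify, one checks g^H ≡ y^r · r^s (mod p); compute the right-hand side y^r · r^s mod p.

153

Squares mod 281: 165^1≡165, 165^2≡249, 165^4≡181, 165^8≡165, 165^16≡249, 165^32≡181
58 = 32 + 16 + 8 + 2, so 165^58 ≡ 181·249·165·249 ≡ 249 (mod 281)
Squares mod 281: 58^1≡58, 58^2≡273, 58^4≡64, 58^8≡162
13 = 8 + 4 + 1, so 58^13 ≡ 162·64·58 ≡ 4 (mod 281)
y^r · r^s ≡ 249·4 = 996 ≡ 153 (mod 281)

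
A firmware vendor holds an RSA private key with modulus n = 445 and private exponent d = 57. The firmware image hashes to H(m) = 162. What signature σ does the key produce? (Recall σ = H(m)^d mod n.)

(H(m))^2 ≡ 162^2 = 26244 ≡ 434
(H(m))^4 ≡ 434^2 = 188356 ≡ 121
(H(m))^8 ≡ 121^2 = 14641 ≡ 401
(H(m))^16 ≡ 401^2 = 160801 ≡ 156
(H(m))^32 ≡ 156^2 = 24336 ≡ 306
57 = 32 + 16 + 8 + 1, so (H(m))^57 ≡ 306·156·401·162 ≡ 367 (mod 445)

367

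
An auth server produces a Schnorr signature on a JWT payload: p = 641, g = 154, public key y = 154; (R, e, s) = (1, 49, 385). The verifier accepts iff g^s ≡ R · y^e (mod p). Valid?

g^s mod p:
154^2 = 23716 ≡ 640
154^4 ≡ 640^2 = 409600 ≡ 1
154^8 ≡ 1^2 = 1
154^16 ≡ 1^2 = 1
154^32 ≡ 1^2 = 1
154^64 ≡ 1^2 = 1
154^128 ≡ 1^2 = 1
154^256 ≡ 1^2 = 1
385 = 256 + 128 + 1, so 154^385 ≡ 1·1·154 ≡ 154 (mod 641)
R · y^e mod p:
154^2 = 23716 ≡ 640
154^4 ≡ 640^2 = 409600 ≡ 1
154^8 ≡ 1^2 = 1
154^16 ≡ 1^2 = 1
154^32 ≡ 1^2 = 1
49 = 32 + 16 + 1, so 154^49 ≡ 1·1·154 ≡ 154 (mod 641)
1·154 = 154 ≡ 154 (mod 641)
154 ≡ 154 (mod 641); signature holds.

yes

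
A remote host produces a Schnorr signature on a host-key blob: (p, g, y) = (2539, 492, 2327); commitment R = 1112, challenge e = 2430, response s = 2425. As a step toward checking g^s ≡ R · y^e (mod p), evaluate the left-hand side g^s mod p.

2197

492^2 = 242064 ≡ 859
492^4 ≡ 859^2 = 737881 ≡ 1571
492^8 ≡ 1571^2 = 2468041 ≡ 133
492^16 ≡ 133^2 = 17689 ≡ 2455
492^32 ≡ 2455^2 = 6027025 ≡ 1978
492^64 ≡ 1978^2 = 3912484 ≡ 2424
492^128 ≡ 2424^2 = 5875776 ≡ 530
492^256 ≡ 530^2 = 280900 ≡ 1610
492^512 ≡ 1610^2 = 2592100 ≡ 2320
492^1024 ≡ 2320^2 = 5382400 ≡ 2259
492^2048 ≡ 2259^2 = 5103081 ≡ 2230
2425 = 2048 + 256 + 64 + 32 + 16 + 8 + 1, so 492^2425 ≡ 2230·1610·2424·1978·2455·133·492 ≡ 2197 (mod 2539)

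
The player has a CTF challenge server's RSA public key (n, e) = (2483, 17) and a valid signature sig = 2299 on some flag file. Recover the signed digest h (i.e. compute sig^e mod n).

2243

sig^2 ≡ 2299^2 = 5285401 ≡ 1577
sig^4 ≡ 1577^2 = 2486929 ≡ 1446
sig^8 ≡ 1446^2 = 2090916 ≡ 230
sig^16 ≡ 230^2 = 52900 ≡ 757
17 = 16 + 1, so sig^17 ≡ 757·2299 ≡ 2243 (mod 2483)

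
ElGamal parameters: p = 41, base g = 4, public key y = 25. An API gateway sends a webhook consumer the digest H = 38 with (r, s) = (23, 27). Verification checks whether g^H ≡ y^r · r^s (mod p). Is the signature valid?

Left side g^H mod p:
4^2 = 16
4^4 ≡ 16^2 = 256 ≡ 10
4^8 ≡ 10^2 = 100 ≡ 18
4^16 ≡ 18^2 = 324 ≡ 37
4^32 ≡ 37^2 = 1369 ≡ 16
38 = 32 + 4 + 2, so 4^38 ≡ 16·10·16 ≡ 18 (mod 41)
Right side y^r · r^s mod p:
25^2 = 625 ≡ 10
25^4 ≡ 10^2 = 100 ≡ 18
25^8 ≡ 18^2 = 324 ≡ 37
25^16 ≡ 37^2 = 1369 ≡ 16
23 = 16 + 4 + 2 + 1, so 25^23 ≡ 16·18·10·25 ≡ 4 (mod 41)
23^2 = 529 ≡ 37
23^4 ≡ 37^2 = 1369 ≡ 16
23^8 ≡ 16^2 = 256 ≡ 10
23^16 ≡ 10^2 = 100 ≡ 18
27 = 16 + 8 + 2 + 1, so 23^27 ≡ 18·10·37·23 ≡ 4 (mod 41)
4·4 = 16 ≡ 16 (mod 41)
18 ≠ 16, so verification fails.

invalid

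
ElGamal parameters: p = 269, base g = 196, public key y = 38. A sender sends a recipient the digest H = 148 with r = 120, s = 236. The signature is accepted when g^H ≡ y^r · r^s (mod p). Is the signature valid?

Left side g^H mod p:
Squares mod 269: 196^1≡196, 196^2≡218, 196^4≡180, 196^8≡120, 196^16≡143, 196^32≡5, 196^64≡25, 196^128≡87
148 = 128 + 16 + 4, so 196^148 ≡ 87·143·180 ≡ 224 (mod 269)
Right side y^r · r^s mod p:
Squares mod 269: 38^1≡38, 38^2≡99, 38^4≡117, 38^8≡239, 38^16≡93, 38^32≡41, 38^64≡67
120 = 64 + 32 + 16 + 8, so 38^120 ≡ 67·41·93·239 ≡ 218 (mod 269)
Squares mod 269: 120^1≡120, 120^2≡143, 120^4≡5, 120^8≡25, 120^16≡87, 120^32≡37, 120^64≡24, 120^128≡38
236 = 128 + 64 + 32 + 8 + 4, so 120^236 ≡ 38·24·37·25·5 ≡ 80 (mod 269)
218·80 = 17440 ≡ 224 (mod 269)
224 ≡ 224 (mod 269), so the signature is genuine.

valid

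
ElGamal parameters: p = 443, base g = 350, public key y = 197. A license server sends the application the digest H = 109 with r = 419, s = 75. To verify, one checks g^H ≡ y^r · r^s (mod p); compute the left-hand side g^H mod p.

49

Squares mod 443: 350^1≡350, 350^2≡232, 350^4≡221, 350^8≡111, 350^16≡360, 350^32≡244, 350^64≡174
109 = 64 + 32 + 8 + 4 + 1, so 350^109 ≡ 174·244·111·221·350 ≡ 49 (mod 443)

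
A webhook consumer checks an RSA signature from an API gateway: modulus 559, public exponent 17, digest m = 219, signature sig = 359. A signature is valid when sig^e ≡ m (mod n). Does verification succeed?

fails

Squares mod 559: sig^1≡359, sig^2≡311, sig^4≡14, sig^8≡196, sig^16≡404
17 = 16 + 1, so sig^17 ≡ 404·359 ≡ 255 (mod 559)
255 ≠ 219, so verification fails.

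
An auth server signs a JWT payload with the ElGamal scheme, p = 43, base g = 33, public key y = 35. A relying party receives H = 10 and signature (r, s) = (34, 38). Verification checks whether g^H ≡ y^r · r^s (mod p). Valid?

yes

Left side g^H mod p:
Squares mod 43: 33^1≡33, 33^2≡14, 33^4≡24, 33^8≡17
10 = 8 + 2, so 33^10 ≡ 17·14 ≡ 23 (mod 43)
Right side y^r · r^s mod p:
Squares mod 43: 35^1≡35, 35^2≡21, 35^4≡11, 35^8≡35, 35^16≡21, 35^32≡11
34 = 32 + 2, so 35^34 ≡ 11·21 ≡ 16 (mod 43)
Squares mod 43: 34^1≡34, 34^2≡38, 34^4≡25, 34^8≡23, 34^16≡13, 34^32≡40
38 = 32 + 4 + 2, so 34^38 ≡ 40·25·38 ≡ 31 (mod 43)
16·31 = 496 ≡ 23 (mod 43)
23 ≡ 23 (mod 43), so the signature is genuine.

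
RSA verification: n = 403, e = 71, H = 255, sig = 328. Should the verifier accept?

reject

sig^2 ≡ 328^2 = 107584 ≡ 386
sig^4 ≡ 386^2 = 148996 ≡ 289
sig^8 ≡ 289^2 = 83521 ≡ 100
sig^16 ≡ 100^2 = 10000 ≡ 328
sig^32 ≡ 328^2 = 107584 ≡ 386
sig^64 ≡ 386^2 = 148996 ≡ 289
71 = 64 + 4 + 2 + 1, so sig^71 ≡ 289·289·386·328 ≡ 152 (mod 403)
152 ≠ 255, so verification fails.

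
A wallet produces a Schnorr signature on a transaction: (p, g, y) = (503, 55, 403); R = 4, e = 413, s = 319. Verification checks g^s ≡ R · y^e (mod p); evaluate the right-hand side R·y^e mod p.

403^2 = 162409 ≡ 443
403^4 ≡ 443^2 = 196249 ≡ 79
403^8 ≡ 79^2 = 6241 ≡ 205
403^16 ≡ 205^2 = 42025 ≡ 276
403^32 ≡ 276^2 = 76176 ≡ 223
403^64 ≡ 223^2 = 49729 ≡ 435
403^128 ≡ 435^2 = 189225 ≡ 97
403^256 ≡ 97^2 = 9409 ≡ 355
413 = 256 + 128 + 16 + 8 + 4 + 1, so 403^413 ≡ 355·97·276·205·79·403 ≡ 120 (mod 503)
R · y^e ≡ 4·120 = 480 ≡ 480 (mod 503)

480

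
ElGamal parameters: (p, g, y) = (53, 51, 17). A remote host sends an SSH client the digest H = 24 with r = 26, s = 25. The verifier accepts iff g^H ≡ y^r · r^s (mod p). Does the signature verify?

Left side g^H mod p:
51^24 mod 53 = 13
Right side y^r · r^s mod p:
17^26 mod 53 = 1
26^25 mod 53 = 2
1·2 = 2 ≡ 2 (mod 53)
13 ≠ 2, so verification fails.

does not verify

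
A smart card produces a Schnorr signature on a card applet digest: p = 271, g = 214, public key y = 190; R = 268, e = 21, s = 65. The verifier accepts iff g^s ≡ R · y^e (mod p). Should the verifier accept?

g^s mod p:
214^2 = 45796 ≡ 268
214^4 ≡ 268^2 = 71824 ≡ 9
214^8 ≡ 9^2 = 81
214^16 ≡ 81^2 = 6561 ≡ 57
214^32 ≡ 57^2 = 3249 ≡ 268
214^64 ≡ 268^2 = 71824 ≡ 9
65 = 64 + 1, so 214^65 ≡ 9·214 ≡ 29 (mod 271)
R · y^e mod p:
190^2 = 36100 ≡ 57
190^4 ≡ 57^2 = 3249 ≡ 268
190^8 ≡ 268^2 = 71824 ≡ 9
190^16 ≡ 9^2 = 81
21 = 16 + 4 + 1, so 190^21 ≡ 81·268·190 ≡ 171 (mod 271)
268·171 = 45828 ≡ 29 (mod 271)
29 ≡ 29 (mod 271); signature holds.

accept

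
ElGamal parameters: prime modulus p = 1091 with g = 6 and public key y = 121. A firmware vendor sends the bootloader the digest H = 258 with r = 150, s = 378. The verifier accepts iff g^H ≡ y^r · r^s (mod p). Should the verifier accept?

Left side g^H mod p:
6^2 = 36
6^4 ≡ 36^2 = 1296 ≡ 205
6^8 ≡ 205^2 = 42025 ≡ 567
6^16 ≡ 567^2 = 321489 ≡ 735
6^32 ≡ 735^2 = 540225 ≡ 180
6^64 ≡ 180^2 = 32400 ≡ 761
6^128 ≡ 761^2 = 579121 ≡ 891
6^256 ≡ 891^2 = 793881 ≡ 724
258 = 256 + 2, so 6^258 ≡ 724·36 ≡ 971 (mod 1091)
Right side y^r · r^s mod p:
121^2 = 14641 ≡ 458
121^4 ≡ 458^2 = 209764 ≡ 292
121^8 ≡ 292^2 = 85264 ≡ 166
121^16 ≡ 166^2 = 27556 ≡ 281
121^32 ≡ 281^2 = 78961 ≡ 409
121^64 ≡ 409^2 = 167281 ≡ 358
121^128 ≡ 358^2 = 128164 ≡ 517
150 = 128 + 16 + 4 + 2, so 121^150 ≡ 517·281·292·458 ≡ 125 (mod 1091)
150^2 = 22500 ≡ 680
150^4 ≡ 680^2 = 462400 ≡ 907
150^8 ≡ 907^2 = 822649 ≡ 35
150^16 ≡ 35^2 = 1225 ≡ 134
150^32 ≡ 134^2 = 17956 ≡ 500
150^64 ≡ 500^2 = 250000 ≡ 161
150^128 ≡ 161^2 = 25921 ≡ 828
150^256 ≡ 828^2 = 685584 ≡ 436
378 = 256 + 64 + 32 + 16 + 8 + 2, so 150^378 ≡ 436·161·500·134·35·680 ≡ 610 (mod 1091)
125·610 = 76250 ≡ 971 (mod 1091)
971 ≡ 971 (mod 1091), so the signature is genuine.

accept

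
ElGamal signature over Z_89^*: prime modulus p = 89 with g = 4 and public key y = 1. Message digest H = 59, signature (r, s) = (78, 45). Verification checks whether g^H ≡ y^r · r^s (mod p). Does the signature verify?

Left side g^H mod p:
4^2 = 16
4^4 ≡ 16^2 = 256 ≡ 78
4^8 ≡ 78^2 = 6084 ≡ 32
4^16 ≡ 32^2 = 1024 ≡ 45
4^32 ≡ 45^2 = 2025 ≡ 67
59 = 32 + 16 + 8 + 2 + 1, so 4^59 ≡ 67·45·32·16·4 ≡ 78 (mod 89)
Right side y^r · r^s mod p:
1^2 = 1
1^4 ≡ 1^2 = 1
1^8 ≡ 1^2 = 1
1^16 ≡ 1^2 = 1
1^32 ≡ 1^2 = 1
1^64 ≡ 1^2 = 1
78 = 64 + 8 + 4 + 2, so 1^78 ≡ 1·1·1·1 ≡ 1 (mod 89)
78^2 = 6084 ≡ 32
78^4 ≡ 32^2 = 1024 ≡ 45
78^8 ≡ 45^2 = 2025 ≡ 67
78^16 ≡ 67^2 = 4489 ≡ 39
78^32 ≡ 39^2 = 1521 ≡ 8
45 = 32 + 8 + 4 + 1, so 78^45 ≡ 8·67·45·78 ≡ 78 (mod 89)
1·78 = 78 ≡ 78 (mod 89)
78 ≡ 78 (mod 89), so the signature is genuine.

verifies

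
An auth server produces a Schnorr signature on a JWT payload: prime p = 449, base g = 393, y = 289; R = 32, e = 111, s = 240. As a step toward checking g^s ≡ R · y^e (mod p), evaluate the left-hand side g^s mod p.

90

Squares mod 449: 393^1≡393, 393^2≡442, 393^4≡49, 393^8≡156, 393^16≡90, 393^32≡18, 393^64≡324, 393^128≡359
240 = 128 + 64 + 32 + 16, so 393^240 ≡ 359·324·18·90 ≡ 90 (mod 449)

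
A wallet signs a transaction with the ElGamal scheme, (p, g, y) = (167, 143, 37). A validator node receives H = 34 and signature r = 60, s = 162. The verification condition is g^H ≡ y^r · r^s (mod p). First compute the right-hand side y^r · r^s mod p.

37^2 = 1369 ≡ 33
37^4 ≡ 33^2 = 1089 ≡ 87
37^8 ≡ 87^2 = 7569 ≡ 54
37^16 ≡ 54^2 = 2916 ≡ 77
37^32 ≡ 77^2 = 5929 ≡ 84
60 = 32 + 16 + 8 + 4, so 37^60 ≡ 84·77·54·87 ≡ 12 (mod 167)
60^2 = 3600 ≡ 93
60^4 ≡ 93^2 = 8649 ≡ 132
60^8 ≡ 132^2 = 17424 ≡ 56
60^16 ≡ 56^2 = 3136 ≡ 130
60^32 ≡ 130^2 = 16900 ≡ 33
60^64 ≡ 33^2 = 1089 ≡ 87
60^128 ≡ 87^2 = 7569 ≡ 54
162 = 128 + 32 + 2, so 60^162 ≡ 54·33·93 ≡ 62 (mod 167)
y^r · r^s ≡ 12·62 = 744 ≡ 76 (mod 167)

76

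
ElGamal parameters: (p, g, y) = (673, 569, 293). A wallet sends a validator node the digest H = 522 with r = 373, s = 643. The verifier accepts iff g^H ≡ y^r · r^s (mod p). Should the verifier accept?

Left side g^H mod p:
Squares mod 673: 569^1≡569, 569^2≡48, 569^4≡285, 569^8≡465, 569^16≡192, 569^32≡522, 569^64≡592, 569^128≡504, 569^256≡295, 569^512≡208
522 = 512 + 8 + 2, so 569^522 ≡ 208·465·48 ≡ 206 (mod 673)
Right side y^r · r^s mod p:
Squares mod 673: 293^1≡293, 293^2≡378, 293^4≡208, 293^8≡192, 293^16≡522, 293^32≡592, 293^64≡504, 293^128≡295, 293^256≡208
373 = 256 + 64 + 32 + 16 + 4 + 1, so 293^373 ≡ 208·504·592·522·208·293 ≡ 664 (mod 673)
Squares mod 673: 373^1≡373, 373^2≡491, 373^4≡147, 373^8≡73, 373^16≡618, 373^32≡333, 373^64≡517, 373^128≡108, 373^256≡223, 373^512≡600
643 = 512 + 128 + 2 + 1, so 373^643 ≡ 600·108·491·373 ≡ 552 (mod 673)
664·552 = 366528 ≡ 416 (mod 673)
206 ≠ 416, so verification fails.

reject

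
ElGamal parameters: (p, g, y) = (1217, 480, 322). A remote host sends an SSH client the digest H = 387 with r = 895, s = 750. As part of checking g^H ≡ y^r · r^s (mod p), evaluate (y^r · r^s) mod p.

322^895 mod 1217 = 480
895^750 mod 1217 = 387
y^r · r^s ≡ 480·387 = 185760 ≡ 776 (mod 1217)

776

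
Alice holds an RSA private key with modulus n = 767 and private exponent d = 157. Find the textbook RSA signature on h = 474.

565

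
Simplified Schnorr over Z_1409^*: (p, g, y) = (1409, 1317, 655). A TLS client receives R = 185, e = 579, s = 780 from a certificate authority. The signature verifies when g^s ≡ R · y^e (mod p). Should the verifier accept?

reject

g^s mod p:
1317^2 = 1734489 ≡ 10
1317^4 ≡ 10^2 = 100
1317^8 ≡ 100^2 = 10000 ≡ 137
1317^16 ≡ 137^2 = 18769 ≡ 452
1317^32 ≡ 452^2 = 204304 ≡ 1408
1317^64 ≡ 1408^2 = 1982464 ≡ 1
1317^128 ≡ 1^2 = 1
1317^256 ≡ 1^2 = 1
1317^512 ≡ 1^2 = 1
780 = 512 + 256 + 8 + 4, so 1317^780 ≡ 1·1·137·100 ≡ 1019 (mod 1409)
R · y^e mod p:
655^2 = 429025 ≡ 689
655^4 ≡ 689^2 = 474721 ≡ 1297
655^8 ≡ 1297^2 = 1682209 ≡ 1272
655^16 ≡ 1272^2 = 1617984 ≡ 452
655^32 ≡ 452^2 = 204304 ≡ 1408
655^64 ≡ 1408^2 = 1982464 ≡ 1
655^128 ≡ 1^2 = 1
655^256 ≡ 1^2 = 1
655^512 ≡ 1^2 = 1
579 = 512 + 64 + 2 + 1, so 655^579 ≡ 1·1·689·655 ≡ 415 (mod 1409)
185·415 = 76775 ≡ 689 (mod 1409)
1019 ≠ 689; the check fails.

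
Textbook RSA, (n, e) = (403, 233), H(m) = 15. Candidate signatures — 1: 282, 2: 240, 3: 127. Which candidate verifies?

2

Candidate 1: Squares mod 403: 282^1≡282, 282^2≡133, 282^4≡360, 282^8≡237, 282^16≡152, 282^32≡133, 282^64≡360, 282^128≡237; 233 = 128 + 64 + 32 + 8 + 1, so 282^233 ≡ 237·360·133·237·282 ≡ 42 (mod 403)
Candidate 2: Squares mod 403: 240^1≡240, 240^2≡374, 240^4≡35, 240^8≡16, 240^16≡256, 240^32≡250, 240^64≡35, 240^128≡16; 233 = 128 + 64 + 32 + 8 + 1, so 240^233 ≡ 16·35·250·16·240 ≡ 15 (mod 403)
  → matches H(m) = 15
Candidate 3: Squares mod 403: 127^1≡127, 127^2≡9, 127^4≡81, 127^8≡113, 127^16≡276, 127^32≡9, 127^64≡81, 127^128≡113; 233 = 128 + 64 + 32 + 8 + 1, so 127^233 ≡ 113·81·9·113·127 ≡ 290 (mod 403)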